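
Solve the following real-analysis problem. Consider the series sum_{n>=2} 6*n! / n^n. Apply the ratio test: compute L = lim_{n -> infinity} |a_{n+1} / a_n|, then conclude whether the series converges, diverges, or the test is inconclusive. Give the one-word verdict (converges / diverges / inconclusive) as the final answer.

Let a_n denote the general term. Form the ratio a_{n+1}/a_n and simplify:
a_{n+1}/a_n = (n/(n + 1))^n
Take the limit as n -> infinity: L = exp(-1).
Since L = exp(-1) < 1, the ratio test implies the series converges.

converges


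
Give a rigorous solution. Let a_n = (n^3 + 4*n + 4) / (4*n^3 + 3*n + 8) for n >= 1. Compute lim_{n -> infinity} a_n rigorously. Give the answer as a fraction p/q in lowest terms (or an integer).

Divide numerator and denominator by n^3, the highest power:
numerator / n^3 = 1 + 4/n^2 + 4/n^3
denominator / n^3 = 4 + 3/n^2 + 8/n^3
As n -> infinity, all terms of the form c/n^k (k >= 1) tend to 0.
So numerator / n^3 -> 1 and denominator / n^3 -> 4.
Therefore lim a_n = 1/4.

1/4


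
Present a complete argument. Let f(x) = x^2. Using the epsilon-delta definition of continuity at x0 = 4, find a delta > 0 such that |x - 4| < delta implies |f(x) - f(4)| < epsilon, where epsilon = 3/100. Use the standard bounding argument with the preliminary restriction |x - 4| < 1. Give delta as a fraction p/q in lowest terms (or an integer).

Factor: |x^2 - (4)^2| = |x - 4| * |x + 4|.
Impose |x - 4| < 1 first. Then |x + 4| = |(x - 4) + 2*(4)| <= |x - 4| + 2*|4| < 1 + 8 = 9.
So |x^2 - (4)^2| < delta * 9.
We need delta * 9 <= 3/100, i.e. delta <= 3/100/9 = 1/300.
Since 1/300 < 1, this is tighter than 1; take delta = 1/300.
So delta = 1/300 works.

1/300


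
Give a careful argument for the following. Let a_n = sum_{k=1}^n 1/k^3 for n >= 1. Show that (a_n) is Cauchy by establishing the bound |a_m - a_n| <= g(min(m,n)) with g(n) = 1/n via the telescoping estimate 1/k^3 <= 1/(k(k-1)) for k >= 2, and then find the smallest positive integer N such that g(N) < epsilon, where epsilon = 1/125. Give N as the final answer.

For m > n >= 1: |a_m - a_n| = sum_{k=n+1}^m 1/k^3.
Use 1/k^3 <= 1/(k(k-1)) = 1/(k-1) - 1/k for k >= 2 (which holds since k^3 >= k^2 >= k(k-1) for k >= 2):
sum_{k=n+1}^m 1/k^3 <= sum_{k=n+1}^m (1/(k-1) - 1/k) = 1/n - 1/m <= 1/n.
By symmetry the same bound holds with n,m swapped, so |a_m - a_n| <= 1/min(m,n) = g(min(m,n)). Since g(n) -> 0, (a_n) is Cauchy.
Now solve g(N) < 1/125: 1/N < 1/125 <=> N > 1/(1/125) = 125.
The smallest integer strictly greater than 125 is N = 126.
Check: g(126) = 1/126 < 1/125; g(125) = 1/125 >= 1/125. So N = 126.

126


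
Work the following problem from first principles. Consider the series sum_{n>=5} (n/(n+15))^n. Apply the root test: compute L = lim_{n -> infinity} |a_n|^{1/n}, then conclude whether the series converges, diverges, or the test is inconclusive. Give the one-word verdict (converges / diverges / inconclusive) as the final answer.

Let a_n denote the general term. Form |a_n|^(1/n) and simplify:
|a_n|^(1/n) = n/(n + 15)
Take the limit as n -> infinity: L = 1.
Since L = 1, the root test is inconclusive. (In fact a_n = (n/(n+15))^n -> e^(-15) != 0, so the nth-term test shows divergence; but the root test itself gives no conclusion.)

inconclusive


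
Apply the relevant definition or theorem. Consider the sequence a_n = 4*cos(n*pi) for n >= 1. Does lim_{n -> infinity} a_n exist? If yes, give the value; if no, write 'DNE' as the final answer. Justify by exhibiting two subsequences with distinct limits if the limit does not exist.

Examine the behaviour of a_n along subsequences.
cos(n*pi) = (-1)^n, so a_n = 4*(-1)^n. a_{2k} = 4 -> 4. a_{2k+1} = -4 -> -4.
Since these two subsequential limits are 4 and -4, distinct, the full sequence cannot converge (a convergent sequence has all subsequences tending to the same limit). So lim a_n does not exist.

DNE


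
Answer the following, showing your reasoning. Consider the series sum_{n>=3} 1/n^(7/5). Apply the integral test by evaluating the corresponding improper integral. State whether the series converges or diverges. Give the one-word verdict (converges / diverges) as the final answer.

Let f(x) = x^(-7/5). Then f is positive, continuous, and decreasing on [3, infinity), so the integral test applies.
Compute the improper integral int_{3}^infinity f(x) dx:
  antiderivative F(x) = -5/(2*x^(2/5)).
  As x -> infinity, F(x) -> 0 (since p = 7/5 > 1).
  So int = F(infinity) - F(3) = 0 - (-5*3^(3/5)/6) = 5*3^(3/5)/6.
  Finite, so by the integral test, the series converges.

converges


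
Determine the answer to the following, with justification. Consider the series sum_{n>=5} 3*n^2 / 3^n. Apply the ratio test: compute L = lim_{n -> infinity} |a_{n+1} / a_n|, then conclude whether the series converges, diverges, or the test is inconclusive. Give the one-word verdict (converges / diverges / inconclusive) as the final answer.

Let a_n denote the general term. Form the ratio a_{n+1}/a_n and simplify:
a_{n+1}/a_n = (n + 1)^2/(3*n^2)
Take the limit as n -> infinity: L = 1/3.
Since L = 1/3 < 1, the ratio test implies the series converges.

converges


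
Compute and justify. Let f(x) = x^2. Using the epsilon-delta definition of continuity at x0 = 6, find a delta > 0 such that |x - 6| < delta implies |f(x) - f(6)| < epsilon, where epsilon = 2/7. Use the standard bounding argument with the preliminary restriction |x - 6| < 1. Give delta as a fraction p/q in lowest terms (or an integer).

Factor: |x^2 - (6)^2| = |x - 6| * |x + 6|.
Impose |x - 6| < 1 first. Then |x + 6| = |(x - 6) + 2*(6)| <= |x - 6| + 2*|6| < 1 + 12 = 13.
So |x^2 - (6)^2| < delta * 13.
We need delta * 13 <= 2/7, i.e. delta <= 2/7/13 = 2/91.
Since 2/91 < 1, this is tighter than 1; take delta = 2/91.
So delta = 2/91 works.

2/91


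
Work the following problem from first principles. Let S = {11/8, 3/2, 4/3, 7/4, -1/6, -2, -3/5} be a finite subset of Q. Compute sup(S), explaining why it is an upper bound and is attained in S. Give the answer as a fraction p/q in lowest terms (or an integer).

S is finite, so sup(S) = max(S).
Sorted decreasing:
7/4, 3/2, 11/8, 4/3, -1/6, -3/5, -2
The extremum is 7/4.
For every x in S, x <= 7/4. And 7/4 is in S, so it is attained.
Therefore sup(S) = 7/4.

7/4


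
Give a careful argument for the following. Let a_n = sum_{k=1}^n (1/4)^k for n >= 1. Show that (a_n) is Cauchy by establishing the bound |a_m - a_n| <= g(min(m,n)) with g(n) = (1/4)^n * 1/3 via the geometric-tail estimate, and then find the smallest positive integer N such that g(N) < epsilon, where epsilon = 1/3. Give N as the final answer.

For m > n >= 1: |a_m - a_n| = sum_{k=n+1}^m (1/4)^k < sum_{k=n+1}^infinity (1/4)^k = (1/4)^(n+1) / (1 - 1/4) = (1/4)^n * (1/4) * (4/3) = (1/4)^n * 1/3.
So g(n) = (1/4)^n / 3. Since g(n) -> 0, (a_n) is Cauchy.
Now solve g(N) < 1/3: (1/4)^N / 3 < 1/3 <=> 4^N > 1 / (3 * 1/3) = 1.
Check powers of 4: 4^0 = 1 <= 1, 4^1 = 4 > 1.
So the smallest such N is 1. Check: g(1) = 1/(3 * 4) = 1/12 < 1/3.

1


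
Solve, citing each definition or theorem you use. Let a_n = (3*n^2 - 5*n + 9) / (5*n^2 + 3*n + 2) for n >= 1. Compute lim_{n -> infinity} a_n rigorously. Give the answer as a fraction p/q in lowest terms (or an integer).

Divide numerator and denominator by n^2, the highest power:
numerator / n^2 = 3 - 5/n + 9/n^2
denominator / n^2 = 5 + 3/n + 2/n^2
As n -> infinity, all terms of the form c/n^k (k >= 1) tend to 0.
So numerator / n^2 -> 3 and denominator / n^2 -> 5.
Therefore lim a_n = 3/5.

3/5


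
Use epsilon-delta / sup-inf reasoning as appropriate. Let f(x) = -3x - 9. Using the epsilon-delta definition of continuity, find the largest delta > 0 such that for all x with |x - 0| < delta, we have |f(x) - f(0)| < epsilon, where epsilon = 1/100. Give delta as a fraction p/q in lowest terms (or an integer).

We compute f(0) = -3*(0) - 9 = -9.
|f(x) - f(0)| = |-3x - 9 - (-9)| = |-3(x - 0)| = 3|x - 0|.
We need 3|x - 0| < 1/100, i.e. |x - 0| < 1/100 / 3 = 1/300.
So any delta <= 1/300 works. Conversely, if delta > 1/300, then x = 0 + 1/300 satisfies |x - 0| = 1/300 < delta but |f(x) - f(0)| = 3 * 1/300 = 1/100, which is not < 1/100; so no larger delta works.
Hence the largest such delta is 1/300.

1/300


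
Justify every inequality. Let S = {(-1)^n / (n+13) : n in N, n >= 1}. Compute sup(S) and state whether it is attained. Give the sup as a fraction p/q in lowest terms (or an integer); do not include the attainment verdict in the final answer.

Analysis:
- Values: -1/14, 1/15, -1/16, 1/17, -1/18, ...
- Positive terms (even n): 1/(2+13), 1/(4+13), ... decreasing -> max = 1/15 (n=2).
- Negative terms (odd n): -1/(1+13), -1/(3+13), ... increasing -> min = -1/14 (n=1).
- So sup = 1/15 (attained at n=2); inf = -1/14 (attained at n=1).
Conclusion: sup(S) = 1/15, attained in S.

1/15


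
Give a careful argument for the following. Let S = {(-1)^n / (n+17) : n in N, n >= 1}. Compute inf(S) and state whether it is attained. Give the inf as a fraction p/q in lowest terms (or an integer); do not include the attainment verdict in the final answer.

Analysis:
- Values: -1/18, 1/19, -1/20, 1/21, -1/22, ...
- Positive terms (even n): 1/(2+17), 1/(4+17), ... decreasing -> max = 1/19 (n=2).
- Negative terms (odd n): -1/(1+17), -1/(3+17), ... increasing -> min = -1/18 (n=1).
- So sup = 1/19 (attained at n=2); inf = -1/18 (attained at n=1).
Conclusion: inf(S) = -1/18, attained in S.

-1/18


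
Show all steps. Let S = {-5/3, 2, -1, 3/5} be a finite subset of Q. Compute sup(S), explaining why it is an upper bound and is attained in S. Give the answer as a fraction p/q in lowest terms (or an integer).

S is finite, so sup(S) = max(S).
Sorted decreasing:
2, 3/5, -1, -5/3
The extremum is 2.
For every x in S, x <= 2. And 2 is in S, so it is attained.
Therefore sup(S) = 2.

2


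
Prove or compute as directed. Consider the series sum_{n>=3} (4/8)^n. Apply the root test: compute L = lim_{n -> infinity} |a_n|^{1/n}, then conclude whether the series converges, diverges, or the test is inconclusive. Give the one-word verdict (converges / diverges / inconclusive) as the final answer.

Let a_n denote the general term. Form |a_n|^(1/n) and simplify:
|a_n|^(1/n) = 1/2
Take the limit as n -> infinity: L = 1/2.
Since L = 1/2 < 1, the root test implies convergence.

converges


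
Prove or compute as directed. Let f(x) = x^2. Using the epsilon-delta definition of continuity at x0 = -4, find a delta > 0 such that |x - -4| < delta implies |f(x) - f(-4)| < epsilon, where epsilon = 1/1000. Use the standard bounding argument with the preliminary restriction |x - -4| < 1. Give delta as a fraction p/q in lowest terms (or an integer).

Factor: |x^2 - (-4)^2| = |x - -4| * |x + -4|.
Impose |x - -4| < 1 first. Then |x + -4| = |(x - -4) + 2*(-4)| <= |x - -4| + 2*|-4| < 1 + 8 = 9.
So |x^2 - (-4)^2| < delta * 9.
We need delta * 9 <= 1/1000, i.e. delta <= 1/1000/9 = 1/9000.
Since 1/9000 < 1, this is tighter than 1; take delta = 1/9000.
So delta = 1/9000 works.

1/9000


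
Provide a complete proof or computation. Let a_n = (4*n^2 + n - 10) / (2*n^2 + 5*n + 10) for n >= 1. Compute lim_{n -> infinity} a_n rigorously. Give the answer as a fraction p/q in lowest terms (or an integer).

Divide numerator and denominator by n^2, the highest power:
numerator / n^2 = 4 + 1/n - 10/n^2
denominator / n^2 = 2 + 5/n + 10/n^2
As n -> infinity, all terms of the form c/n^k (k >= 1) tend to 0.
So numerator / n^2 -> 4 and denominator / n^2 -> 2.
Therefore lim a_n = 2.

2


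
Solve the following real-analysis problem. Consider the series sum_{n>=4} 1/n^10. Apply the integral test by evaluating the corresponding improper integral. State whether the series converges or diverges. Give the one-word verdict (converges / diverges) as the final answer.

Let f(x) = x^(-10). Then f is positive, continuous, and decreasing on [4, infinity), so the integral test applies.
Compute the improper integral int_{4}^infinity f(x) dx:
  antiderivative F(x) = -1/(9*x^9).
  As x -> infinity, F(x) -> 0 (since p = 10 > 1).
  So int = F(infinity) - F(4) = 0 - (-1/2359296) = 1/2359296.
  Finite, so by the integral test, the series converges.

converges


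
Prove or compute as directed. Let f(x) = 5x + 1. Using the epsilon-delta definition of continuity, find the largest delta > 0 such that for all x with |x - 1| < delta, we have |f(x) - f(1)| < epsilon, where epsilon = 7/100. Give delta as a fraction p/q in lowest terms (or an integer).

We compute f(1) = 5*(1) + 1 = 6.
|f(x) - f(1)| = |5x + 1 - (6)| = |5(x - 1)| = 5|x - 1|.
We need 5|x - 1| < 7/100, i.e. |x - 1| < 7/100 / 5 = 7/500.
So any delta <= 7/500 works. Conversely, if delta > 7/500, then x = 1 + 7/500 satisfies |x - 1| = 7/500 < delta but |f(x) - f(1)| = 5 * 7/500 = 7/100, which is not < 7/100; so no larger delta works.
Hence the largest such delta is 7/500.

7/500


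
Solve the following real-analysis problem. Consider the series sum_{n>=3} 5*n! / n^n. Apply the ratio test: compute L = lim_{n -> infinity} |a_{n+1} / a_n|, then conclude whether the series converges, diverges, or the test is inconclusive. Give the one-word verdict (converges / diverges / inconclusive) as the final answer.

Let a_n denote the general term. Form the ratio a_{n+1}/a_n and simplify:
a_{n+1}/a_n = (n/(n + 1))^n
Take the limit as n -> infinity: L = exp(-1).
Since L = exp(-1) < 1, the ratio test implies the series converges.

converges


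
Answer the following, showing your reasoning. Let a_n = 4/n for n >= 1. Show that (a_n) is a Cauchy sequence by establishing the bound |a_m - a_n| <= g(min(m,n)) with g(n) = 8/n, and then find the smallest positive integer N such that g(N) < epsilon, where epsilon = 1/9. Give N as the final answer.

For any m, n >= 1, by the triangle inequality:
|a_m - a_n| = |4/m - 4/n| <= 4*1/m + 4*1/n <= 8/min(m,n).
So g(n) = 8/n bounds the Cauchy difference. Since g(n) -> 0, (a_n) is Cauchy.
Now solve g(N) < 1/9: 8/N < 1/9 <=> N > 8 / (1/9) = 72.
The smallest integer strictly greater than 72 is N = 73.
Check: g(73) = 8/73 = 8/73 < 1/9; g(72) = 1/9 >= 1/9. So N = 73.

73


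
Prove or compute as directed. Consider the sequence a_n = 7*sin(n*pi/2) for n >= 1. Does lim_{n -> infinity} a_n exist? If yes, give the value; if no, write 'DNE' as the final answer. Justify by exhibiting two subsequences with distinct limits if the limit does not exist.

Examine the behaviour of a_n along subsequences.
a_{4k+1} = 7*sin(pi/2 + 2k*pi) = 7 -> 7. a_{4k+3} = 7*sin(3pi/2 + 2k*pi) = -7 -> -7.
Since these two subsequential limits are 7 and -7, distinct, the full sequence cannot converge (a convergent sequence has all subsequences tending to the same limit). So lim a_n does not exist.

DNE


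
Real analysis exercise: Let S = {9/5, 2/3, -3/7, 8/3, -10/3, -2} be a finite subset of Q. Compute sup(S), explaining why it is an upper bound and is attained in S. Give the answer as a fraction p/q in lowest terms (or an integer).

S is finite, so sup(S) = max(S).
Sorted decreasing:
8/3, 9/5, 2/3, -3/7, -2, -10/3
The extremum is 8/3.
For every x in S, x <= 8/3. And 8/3 is in S, so it is attained.
Therefore sup(S) = 8/3.

8/3


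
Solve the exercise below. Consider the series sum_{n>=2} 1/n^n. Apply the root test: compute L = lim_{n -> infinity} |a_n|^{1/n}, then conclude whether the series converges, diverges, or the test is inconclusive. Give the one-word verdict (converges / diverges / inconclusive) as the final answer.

Let a_n denote the general term. Form |a_n|^(1/n) and simplify:
|a_n|^(1/n) = 1/n
Take the limit as n -> infinity: L = 0.
Since L = 0 < 1, the root test implies convergence.

converges


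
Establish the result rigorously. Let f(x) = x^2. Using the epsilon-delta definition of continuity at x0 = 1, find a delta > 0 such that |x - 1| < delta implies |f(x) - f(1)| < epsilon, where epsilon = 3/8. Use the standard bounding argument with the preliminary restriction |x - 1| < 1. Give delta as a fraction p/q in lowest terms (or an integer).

Factor: |x^2 - (1)^2| = |x - 1| * |x + 1|.
Impose |x - 1| < 1 first. Then |x + 1| = |(x - 1) + 2*(1)| <= |x - 1| + 2*|1| < 1 + 2 = 3.
So |x^2 - (1)^2| < delta * 3.
We need delta * 3 <= 3/8, i.e. delta <= 3/8/3 = 1/8.
Since 1/8 < 1, this is tighter than 1; take delta = 1/8.
So delta = 1/8 works.

1/8


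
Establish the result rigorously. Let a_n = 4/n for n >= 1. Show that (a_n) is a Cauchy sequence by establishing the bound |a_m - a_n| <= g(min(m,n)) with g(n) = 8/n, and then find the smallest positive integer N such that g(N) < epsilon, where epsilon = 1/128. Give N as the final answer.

For any m, n >= 1, by the triangle inequality:
|a_m - a_n| = |4/m - 4/n| <= 4*1/m + 4*1/n <= 8/min(m,n).
So g(n) = 8/n bounds the Cauchy difference. Since g(n) -> 0, (a_n) is Cauchy.
Now solve g(N) < 1/128: 8/N < 1/128 <=> N > 8 / (1/128) = 1024.
The smallest integer strictly greater than 1024 is N = 1025.
Check: g(1025) = 8/1025 = 8/1025 < 1/128; g(1024) = 1/128 >= 1/128. So N = 1025.

1025


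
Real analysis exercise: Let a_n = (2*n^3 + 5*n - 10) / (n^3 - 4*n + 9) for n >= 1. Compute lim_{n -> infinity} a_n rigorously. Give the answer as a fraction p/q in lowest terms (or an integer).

Divide numerator and denominator by n^3, the highest power:
numerator / n^3 = 2 + 5/n^2 - 10/n^3
denominator / n^3 = 1 - 4/n^2 + 9/n^3
As n -> infinity, all terms of the form c/n^k (k >= 1) tend to 0.
So numerator / n^3 -> 2 and denominator / n^3 -> 1.
Therefore lim a_n = 2.

2


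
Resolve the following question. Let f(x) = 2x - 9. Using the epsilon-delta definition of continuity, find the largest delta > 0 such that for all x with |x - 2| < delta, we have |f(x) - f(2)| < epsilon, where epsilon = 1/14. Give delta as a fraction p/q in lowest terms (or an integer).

We compute f(2) = 2*(2) - 9 = -5.
|f(x) - f(2)| = |2x - 9 - (-5)| = |2(x - 2)| = 2|x - 2|.
We need 2|x - 2| < 1/14, i.e. |x - 2| < 1/14 / 2 = 1/28.
So any delta <= 1/28 works. Conversely, if delta > 1/28, then x = 2 + 1/28 satisfies |x - 2| = 1/28 < delta but |f(x) - f(2)| = 2 * 1/28 = 1/14, which is not < 1/14; so no larger delta works.
Hence the largest such delta is 1/28.

1/28


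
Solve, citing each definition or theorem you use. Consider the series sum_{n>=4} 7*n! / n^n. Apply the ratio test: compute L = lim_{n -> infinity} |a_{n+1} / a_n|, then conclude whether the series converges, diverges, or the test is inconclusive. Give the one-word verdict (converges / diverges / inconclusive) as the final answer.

Let a_n denote the general term. Form the ratio a_{n+1}/a_n and simplify:
a_{n+1}/a_n = (n/(n + 1))^n
Take the limit as n -> infinity: L = exp(-1).
Since L = exp(-1) < 1, the ratio test implies the series converges.

converges


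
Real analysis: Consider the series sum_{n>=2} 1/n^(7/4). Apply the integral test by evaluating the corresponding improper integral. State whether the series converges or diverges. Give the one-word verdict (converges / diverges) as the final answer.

Let f(x) = x^(-7/4). Then f is positive, continuous, and decreasing on [2, infinity), so the integral test applies.
Compute the improper integral int_{2}^infinity f(x) dx:
  antiderivative F(x) = -4/(3*x^(3/4)).
  As x -> infinity, F(x) -> 0 (since p = 7/4 > 1).
  So int = F(infinity) - F(2) = 0 - (-2*2^(1/4)/3) = 2*2^(1/4)/3.
  Finite, so by the integral test, the series converges.

converges


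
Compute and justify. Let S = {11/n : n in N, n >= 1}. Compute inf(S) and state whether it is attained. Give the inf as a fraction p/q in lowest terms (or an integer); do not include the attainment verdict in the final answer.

Analysis:
- Values: 11, 11/2, 11/3, 11/4, ... strictly decreasing.
- The maximum is 11 (n=1); sup = 11 (attained).
- The set is bounded below by 0; 11/n -> 0 so 0 is the greatest lower bound.
- 0 is not in the set, so inf = 0 is not attained.
Conclusion: inf(S) = 0, not attained in S.

0


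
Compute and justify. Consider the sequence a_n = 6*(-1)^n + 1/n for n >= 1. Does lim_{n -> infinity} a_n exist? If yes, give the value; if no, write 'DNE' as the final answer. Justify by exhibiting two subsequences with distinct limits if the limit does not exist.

Examine the behaviour of a_n along subsequences.
a_{2k} = 6 + 1/(2k) -> 6. a_{2k+1} = -6 + 1/(2k+1) -> -6.
Since these two subsequential limits are 6 and -6, distinct, the full sequence cannot converge (a convergent sequence has all subsequences tending to the same limit). So lim a_n does not exist.

DNE


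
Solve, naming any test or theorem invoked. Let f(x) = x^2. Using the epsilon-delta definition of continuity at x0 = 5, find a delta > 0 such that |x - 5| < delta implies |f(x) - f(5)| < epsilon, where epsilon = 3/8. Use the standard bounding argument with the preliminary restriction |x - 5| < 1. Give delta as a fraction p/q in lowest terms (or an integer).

Factor: |x^2 - (5)^2| = |x - 5| * |x + 5|.
Impose |x - 5| < 1 first. Then |x + 5| = |(x - 5) + 2*(5)| <= |x - 5| + 2*|5| < 1 + 10 = 11.
So |x^2 - (5)^2| < delta * 11.
We need delta * 11 <= 3/8, i.e. delta <= 3/8/11 = 3/88.
Since 3/88 < 1, this is tighter than 1; take delta = 3/88.
So delta = 3/88 works.

3/88


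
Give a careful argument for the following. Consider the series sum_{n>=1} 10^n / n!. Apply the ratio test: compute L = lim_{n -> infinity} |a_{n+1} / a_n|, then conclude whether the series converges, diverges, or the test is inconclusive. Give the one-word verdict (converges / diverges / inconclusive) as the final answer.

Let a_n denote the general term. Form the ratio a_{n+1}/a_n and simplify:
a_{n+1}/a_n = 10/(n + 1)
Take the limit as n -> infinity: L = 0.
Since L = 0 < 1, the ratio test implies the series converges.

converges


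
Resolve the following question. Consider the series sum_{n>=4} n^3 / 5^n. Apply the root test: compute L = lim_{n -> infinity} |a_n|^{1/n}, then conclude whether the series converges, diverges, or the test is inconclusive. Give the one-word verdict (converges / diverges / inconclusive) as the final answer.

Let a_n denote the general term. Form |a_n|^(1/n) and simplify:
|a_n|^(1/n) = n^(3/n)/5
Take the limit as n -> infinity: L = 1/5.
Since L = 1/5 < 1, the root test implies convergence.

converges


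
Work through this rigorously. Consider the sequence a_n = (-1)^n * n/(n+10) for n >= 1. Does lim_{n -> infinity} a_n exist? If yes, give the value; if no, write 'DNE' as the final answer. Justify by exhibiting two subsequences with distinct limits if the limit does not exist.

Examine the behaviour of a_n along subsequences.
a_{2k} = 2k/(2k+10) -> 1. a_{2k+1} = -(2k+1)/(2k+11) -> -1.
Since these two subsequential limits are 1 and -1, distinct, the full sequence cannot converge (a convergent sequence has all subsequences tending to the same limit). So lim a_n does not exist.

DNE


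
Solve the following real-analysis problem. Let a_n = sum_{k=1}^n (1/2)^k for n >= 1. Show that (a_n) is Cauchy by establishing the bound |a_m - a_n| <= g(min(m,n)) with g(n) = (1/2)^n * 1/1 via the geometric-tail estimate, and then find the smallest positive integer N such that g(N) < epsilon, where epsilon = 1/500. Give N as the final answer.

For m > n >= 1: |a_m - a_n| = sum_{k=n+1}^m (1/2)^k < sum_{k=n+1}^infinity (1/2)^k = (1/2)^(n+1) / (1 - 1/2) = (1/2)^n * (1/2) * (2/1) = (1/2)^n * 1/1.
So g(n) = (1/2)^n / 1. Since g(n) -> 0, (a_n) is Cauchy.
Now solve g(N) < 1/500: (1/2)^N / 1 < 1/500 <=> 2^N > 1 / (1 * 1/500) = 500.
Check powers of 2: 2^8 = 256 <= 500, 2^9 = 512 > 500.
So the smallest such N is 9. Check: g(9) = 1/(1 * 512) = 1/512 < 1/500.

9


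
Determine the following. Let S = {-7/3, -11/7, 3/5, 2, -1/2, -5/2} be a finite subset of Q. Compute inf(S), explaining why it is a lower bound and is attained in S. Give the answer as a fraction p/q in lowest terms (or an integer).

S is finite, so inf(S) = min(S).
Sorted increasing:
-5/2, -7/3, -11/7, -1/2, 3/5, 2
The extremum is -5/2.
For every x in S, x >= -5/2. And -5/2 is in S, so it is attained.
Therefore inf(S) = -5/2.

-5/2


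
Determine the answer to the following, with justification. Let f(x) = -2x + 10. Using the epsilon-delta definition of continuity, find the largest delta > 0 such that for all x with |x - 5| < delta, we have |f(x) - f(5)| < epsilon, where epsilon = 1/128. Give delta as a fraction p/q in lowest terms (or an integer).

We compute f(5) = -2*(5) + 10 = 0.
|f(x) - f(5)| = |-2x + 10 - (0)| = |-2(x - 5)| = 2|x - 5|.
We need 2|x - 5| < 1/128, i.e. |x - 5| < 1/128 / 2 = 1/256.
So any delta <= 1/256 works. Conversely, if delta > 1/256, then x = 5 + 1/256 satisfies |x - 5| = 1/256 < delta but |f(x) - f(5)| = 2 * 1/256 = 1/128, which is not < 1/128; so no larger delta works.
Hence the largest such delta is 1/256.

1/256


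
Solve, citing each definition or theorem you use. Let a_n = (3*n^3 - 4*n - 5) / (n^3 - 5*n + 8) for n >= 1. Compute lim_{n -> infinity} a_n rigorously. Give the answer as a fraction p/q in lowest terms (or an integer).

Divide numerator and denominator by n^3, the highest power:
numerator / n^3 = 3 - 4/n^2 - 5/n^3
denominator / n^3 = 1 - 5/n^2 + 8/n^3
As n -> infinity, all terms of the form c/n^k (k >= 1) tend to 0.
So numerator / n^3 -> 3 and denominator / n^3 -> 1.
Therefore lim a_n = 3.

3


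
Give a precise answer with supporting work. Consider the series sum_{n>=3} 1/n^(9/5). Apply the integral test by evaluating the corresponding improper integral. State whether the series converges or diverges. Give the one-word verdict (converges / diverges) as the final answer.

Let f(x) = x^(-9/5). Then f is positive, continuous, and decreasing on [3, infinity), so the integral test applies.
Compute the improper integral int_{3}^infinity f(x) dx:
  antiderivative F(x) = -5/(4*x^(4/5)).
  As x -> infinity, F(x) -> 0 (since p = 9/5 > 1).
  So int = F(infinity) - F(3) = 0 - (-5*3^(1/5)/12) = 5*3^(1/5)/12.
  Finite, so by the integral test, the series converges.

converges


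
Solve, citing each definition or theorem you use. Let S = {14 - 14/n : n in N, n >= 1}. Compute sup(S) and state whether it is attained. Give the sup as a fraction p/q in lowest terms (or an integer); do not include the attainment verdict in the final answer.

Analysis:
- Values: 0, 7, 28/3, 21/2, ... strictly increasing.
- Minimum is 0 (n=1); inf = 0 (attained).
- 14 - 14/n -> 14 from below; sup = 14, not attained.
Conclusion: sup(S) = 14, not attained in S.

14


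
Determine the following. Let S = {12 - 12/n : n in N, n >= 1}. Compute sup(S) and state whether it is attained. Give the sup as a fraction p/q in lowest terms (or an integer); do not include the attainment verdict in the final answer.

Analysis:
- Values: 0, 6, 8, 9, ... strictly increasing.
- Minimum is 0 (n=1); inf = 0 (attained).
- 12 - 12/n -> 12 from below; sup = 12, not attained.
Conclusion: sup(S) = 12, not attained in S.

12


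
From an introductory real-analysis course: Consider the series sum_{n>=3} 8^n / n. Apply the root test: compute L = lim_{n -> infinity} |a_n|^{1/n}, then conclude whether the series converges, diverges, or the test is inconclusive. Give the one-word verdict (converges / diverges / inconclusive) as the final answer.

Let a_n denote the general term. Form |a_n|^(1/n) and simplify:
|a_n|^(1/n) = 8/n^(1/n)
Take the limit as n -> infinity: L = 8.
Since L = 8 > 1, the root test implies divergence.

diverges


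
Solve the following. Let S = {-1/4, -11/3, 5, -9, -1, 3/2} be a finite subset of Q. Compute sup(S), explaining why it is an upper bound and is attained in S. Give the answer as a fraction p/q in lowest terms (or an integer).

S is finite, so sup(S) = max(S).
Sorted decreasing:
5, 3/2, -1/4, -1, -11/3, -9
The extremum is 5.
For every x in S, x <= 5. And 5 is in S, so it is attained.
Therefore sup(S) = 5.

5


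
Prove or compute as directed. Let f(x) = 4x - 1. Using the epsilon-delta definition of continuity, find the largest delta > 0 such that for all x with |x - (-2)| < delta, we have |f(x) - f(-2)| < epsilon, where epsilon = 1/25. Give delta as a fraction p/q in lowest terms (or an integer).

We compute f(-2) = 4*(-2) - 1 = -9.
|f(x) - f(-2)| = |4x - 1 - (-9)| = |4(x - (-2))| = 4|x - (-2)|.
We need 4|x - (-2)| < 1/25, i.e. |x - (-2)| < 1/25 / 4 = 1/100.
So any delta <= 1/100 works. Conversely, if delta > 1/100, then x = -2 + 1/100 satisfies |x - (-2)| = 1/100 < delta but |f(x) - f(-2)| = 4 * 1/100 = 1/25, which is not < 1/25; so no larger delta works.
Hence the largest such delta is 1/100.

1/100


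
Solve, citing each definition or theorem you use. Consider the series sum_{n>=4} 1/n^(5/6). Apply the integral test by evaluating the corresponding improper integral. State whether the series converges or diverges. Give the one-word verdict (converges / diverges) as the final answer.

Let f(x) = x^(-5/6). Then f is positive, continuous, and decreasing on [4, infinity), so the integral test applies.
Compute the improper integral int_{4}^infinity f(x) dx:
  antiderivative F(x) = 6*x^(1/6).
  As x -> infinity, F(x) -> infinity (since p = 5/6 < 1).
  So the integral diverges. By the integral test, the series diverges.

diverges


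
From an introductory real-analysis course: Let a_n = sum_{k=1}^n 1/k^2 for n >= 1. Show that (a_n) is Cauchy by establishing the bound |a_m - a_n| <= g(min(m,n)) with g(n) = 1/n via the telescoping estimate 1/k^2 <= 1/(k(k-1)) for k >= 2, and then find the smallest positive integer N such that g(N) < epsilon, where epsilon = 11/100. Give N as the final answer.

For m > n >= 1: |a_m - a_n| = sum_{k=n+1}^m 1/k^2.
Use 1/k^2 <= 1/(k(k-1)) = 1/(k-1) - 1/k for k >= 2:
sum_{k=n+1}^m 1/k^2 <= sum_{k=n+1}^m (1/(k-1) - 1/k) = 1/n - 1/m <= 1/n.
By symmetry the same bound holds with n,m swapped, so |a_m - a_n| <= 1/min(m,n) = g(min(m,n)). Since g(n) -> 0, (a_n) is Cauchy.
Now solve g(N) < 11/100: 1/N < 11/100 <=> N > 1/(11/100) = 100/11.
The smallest integer strictly greater than 100/11 is N = 10.
Check: g(10) = 1/10 < 11/100; g(9) = 1/9 >= 11/100. So N = 10.

10


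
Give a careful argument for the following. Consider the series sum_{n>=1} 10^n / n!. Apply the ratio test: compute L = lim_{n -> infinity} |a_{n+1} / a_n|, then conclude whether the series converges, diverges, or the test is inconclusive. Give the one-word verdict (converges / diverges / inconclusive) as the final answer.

Let a_n denote the general term. Form the ratio a_{n+1}/a_n and simplify:
a_{n+1}/a_n = 10/(n + 1)
Take the limit as n -> infinity: L = 0.
Since L = 0 < 1, the ratio test implies the series converges.

converges


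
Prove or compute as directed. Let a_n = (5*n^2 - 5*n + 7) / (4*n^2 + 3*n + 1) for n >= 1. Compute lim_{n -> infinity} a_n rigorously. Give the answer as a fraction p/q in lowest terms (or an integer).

Divide numerator and denominator by n^2, the highest power:
numerator / n^2 = 5 - 5/n + 7/n^2
denominator / n^2 = 4 + 3/n + n^(-2)
As n -> infinity, all terms of the form c/n^k (k >= 1) tend to 0.
So numerator / n^2 -> 5 and denominator / n^2 -> 4.
Therefore lim a_n = 5/4.

5/4


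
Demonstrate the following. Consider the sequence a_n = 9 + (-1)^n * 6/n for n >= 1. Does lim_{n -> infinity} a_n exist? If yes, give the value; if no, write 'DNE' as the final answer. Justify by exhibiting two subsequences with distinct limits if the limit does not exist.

Examine the behaviour of a_n along subsequences.
Even-n subsequence a_{2k} = 9 + 6/(2k) -> 9. Odd-n subsequence a_{2k+1} = 9 - 6/(2k+1) -> 9. Both tend to 9, which suggests the limit is 9; verify directly.
|a_n - 9| = |(-1)^n * 6/n| = 6/n for every n >= 1.
Given epsilon > 0, choose a positive integer N > 6/epsilon. Then for all n >= N, |a_n - 9| = 6/n <= 6/N < epsilon.
So by the definition of the limit, lim a_n exists and equals 9.

9


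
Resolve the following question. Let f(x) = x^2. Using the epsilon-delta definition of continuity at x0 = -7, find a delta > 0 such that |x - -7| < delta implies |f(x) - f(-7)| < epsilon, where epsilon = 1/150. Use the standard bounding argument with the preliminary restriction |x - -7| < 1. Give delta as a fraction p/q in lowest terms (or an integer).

Factor: |x^2 - (-7)^2| = |x - -7| * |x + -7|.
Impose |x - -7| < 1 first. Then |x + -7| = |(x - -7) + 2*(-7)| <= |x - -7| + 2*|-7| < 1 + 14 = 15.
So |x^2 - (-7)^2| < delta * 15.
We need delta * 15 <= 1/150, i.e. delta <= 1/150/15 = 1/2250.
Since 1/2250 < 1, this is tighter than 1; take delta = 1/2250.
So delta = 1/2250 works.

1/2250


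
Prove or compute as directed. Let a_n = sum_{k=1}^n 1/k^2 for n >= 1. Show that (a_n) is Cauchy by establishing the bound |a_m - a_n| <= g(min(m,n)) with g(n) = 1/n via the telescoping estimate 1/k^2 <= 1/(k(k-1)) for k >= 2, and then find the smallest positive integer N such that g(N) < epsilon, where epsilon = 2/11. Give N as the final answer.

For m > n >= 1: |a_m - a_n| = sum_{k=n+1}^m 1/k^2.
Use 1/k^2 <= 1/(k(k-1)) = 1/(k-1) - 1/k for k >= 2:
sum_{k=n+1}^m 1/k^2 <= sum_{k=n+1}^m (1/(k-1) - 1/k) = 1/n - 1/m <= 1/n.
By symmetry the same bound holds with n,m swapped, so |a_m - a_n| <= 1/min(m,n) = g(min(m,n)). Since g(n) -> 0, (a_n) is Cauchy.
Now solve g(N) < 2/11: 1/N < 2/11 <=> N > 1/(2/11) = 11/2.
The smallest integer strictly greater than 11/2 is N = 6.
Check: g(6) = 1/6 < 2/11; g(5) = 1/5 >= 2/11. So N = 6.

6


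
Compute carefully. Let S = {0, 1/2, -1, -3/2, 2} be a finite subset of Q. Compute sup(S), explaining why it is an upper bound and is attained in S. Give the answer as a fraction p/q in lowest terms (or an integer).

S is finite, so sup(S) = max(S).
Sorted decreasing:
2, 1/2, 0, -1, -3/2
The extremum is 2.
For every x in S, x <= 2. And 2 is in S, so it is attained.
Therefore sup(S) = 2.

2


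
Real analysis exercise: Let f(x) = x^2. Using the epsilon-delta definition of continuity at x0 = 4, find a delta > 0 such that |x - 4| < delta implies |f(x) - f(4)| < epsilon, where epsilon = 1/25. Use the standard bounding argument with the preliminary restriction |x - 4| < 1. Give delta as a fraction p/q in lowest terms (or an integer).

Factor: |x^2 - (4)^2| = |x - 4| * |x + 4|.
Impose |x - 4| < 1 first. Then |x + 4| = |(x - 4) + 2*(4)| <= |x - 4| + 2*|4| < 1 + 8 = 9.
So |x^2 - (4)^2| < delta * 9.
We need delta * 9 <= 1/25, i.e. delta <= 1/25/9 = 1/225.
Since 1/225 < 1, this is tighter than 1; take delta = 1/225.
So delta = 1/225 works.

1/225


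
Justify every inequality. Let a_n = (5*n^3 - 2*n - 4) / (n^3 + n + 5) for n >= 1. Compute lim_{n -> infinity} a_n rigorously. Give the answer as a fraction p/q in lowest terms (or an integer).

Divide numerator and denominator by n^3, the highest power:
numerator / n^3 = 5 - 2/n^2 - 4/n^3
denominator / n^3 = 1 + n^(-2) + 5/n^3
As n -> infinity, all terms of the form c/n^k (k >= 1) tend to 0.
So numerator / n^3 -> 5 and denominator / n^3 -> 1.
Therefore lim a_n = 5.

5


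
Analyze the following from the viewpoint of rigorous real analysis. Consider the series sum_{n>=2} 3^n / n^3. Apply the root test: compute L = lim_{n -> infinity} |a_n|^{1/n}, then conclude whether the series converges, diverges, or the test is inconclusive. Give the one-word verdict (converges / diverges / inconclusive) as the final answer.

Let a_n denote the general term. Form |a_n|^(1/n) and simplify:
|a_n|^(1/n) = 3/n^(3/n)
Take the limit as n -> infinity: L = 3.
Since L = 3 > 1, the root test implies divergence.

diverges


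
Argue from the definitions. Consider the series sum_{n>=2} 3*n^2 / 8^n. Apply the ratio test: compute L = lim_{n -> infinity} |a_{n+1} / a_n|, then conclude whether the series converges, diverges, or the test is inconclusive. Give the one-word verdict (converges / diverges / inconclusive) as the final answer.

Let a_n denote the general term. Form the ratio a_{n+1}/a_n and simplify:
a_{n+1}/a_n = (n + 1)^2/(8*n^2)
Take the limit as n -> infinity: L = 1/8.
Since L = 1/8 < 1, the ratio test implies the series converges.

converges


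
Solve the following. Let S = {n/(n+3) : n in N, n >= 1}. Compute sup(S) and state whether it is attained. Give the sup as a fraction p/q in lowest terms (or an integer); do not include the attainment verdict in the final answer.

Analysis:
- Values: 1/4, 2/5, 1/2, 4/7, ... strictly increasing.
- Minimum is 1/4 (n=1); inf = 1/4 (attained).
- n/(n+3) = 1 - 3/(n+3) -> 1 from below as n -> infinity, and never equals 1.
- So sup = 1 (not attained).
Conclusion: sup(S) = 1, not attained in S.

1


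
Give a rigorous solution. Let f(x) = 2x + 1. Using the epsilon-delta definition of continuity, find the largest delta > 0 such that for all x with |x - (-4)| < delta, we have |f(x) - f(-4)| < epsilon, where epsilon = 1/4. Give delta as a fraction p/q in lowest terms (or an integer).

We compute f(-4) = 2*(-4) + 1 = -7.
|f(x) - f(-4)| = |2x + 1 - (-7)| = |2(x - (-4))| = 2|x - (-4)|.
We need 2|x - (-4)| < 1/4, i.e. |x - (-4)| < 1/4 / 2 = 1/8.
So any delta <= 1/8 works. Conversely, if delta > 1/8, then x = -4 + 1/8 satisfies |x - (-4)| = 1/8 < delta but |f(x) - f(-4)| = 2 * 1/8 = 1/4, which is not < 1/4; so no larger delta works.
Hence the largest such delta is 1/8.

1/8


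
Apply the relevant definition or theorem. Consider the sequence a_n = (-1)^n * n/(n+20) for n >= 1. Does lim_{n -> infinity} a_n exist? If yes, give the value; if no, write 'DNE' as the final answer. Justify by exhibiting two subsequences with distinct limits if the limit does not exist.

Examine the behaviour of a_n along subsequences.
a_{2k} = 2k/(2k+20) -> 1. a_{2k+1} = -(2k+1)/(2k+21) -> -1.
Since these two subsequential limits are 1 and -1, distinct, the full sequence cannot converge (a convergent sequence has all subsequences tending to the same limit). So lim a_n does not exist.

DNE


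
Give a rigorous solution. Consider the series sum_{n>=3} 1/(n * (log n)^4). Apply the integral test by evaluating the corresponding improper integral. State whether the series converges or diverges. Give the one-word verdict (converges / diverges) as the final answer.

Let f(x) = 1/(x*log(x)^4). Then f is positive, continuous, and decreasing on [3, infinity), so the integral test applies.
Compute the improper integral int_{3}^infinity f(x) dx:
  antiderivative F(x) = -1/(3*log(x)^3).
  F(x) -> 0 as x -> infinity.  int = 0 - F(3) = 1/(3*log(3)^3) < infinity. By the integral test, the series converges.

converges


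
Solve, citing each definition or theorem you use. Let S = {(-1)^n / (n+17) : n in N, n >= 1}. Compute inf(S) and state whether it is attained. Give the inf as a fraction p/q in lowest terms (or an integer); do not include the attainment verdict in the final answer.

Analysis:
- Values: -1/18, 1/19, -1/20, 1/21, -1/22, ...
- Positive terms (even n): 1/(2+17), 1/(4+17), ... decreasing -> max = 1/19 (n=2).
- Negative terms (odd n): -1/(1+17), -1/(3+17), ... increasing -> min = -1/18 (n=1).
- So sup = 1/19 (attained at n=2); inf = -1/18 (attained at n=1).
Conclusion: inf(S) = -1/18, attained in S.

-1/18


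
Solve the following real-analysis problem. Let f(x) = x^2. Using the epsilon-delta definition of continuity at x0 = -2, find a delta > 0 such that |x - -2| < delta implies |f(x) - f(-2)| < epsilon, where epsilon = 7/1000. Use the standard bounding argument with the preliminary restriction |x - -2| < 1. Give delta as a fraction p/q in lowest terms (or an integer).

Factor: |x^2 - (-2)^2| = |x - -2| * |x + -2|.
Impose |x - -2| < 1 first. Then |x + -2| = |(x - -2) + 2*(-2)| <= |x - -2| + 2*|-2| < 1 + 4 = 5.
So |x^2 - (-2)^2| < delta * 5.
We need delta * 5 <= 7/1000, i.e. delta <= 7/1000/5 = 7/5000.
Since 7/5000 < 1, this is tighter than 1; take delta = 7/5000.
So delta = 7/5000 works.

7/5000


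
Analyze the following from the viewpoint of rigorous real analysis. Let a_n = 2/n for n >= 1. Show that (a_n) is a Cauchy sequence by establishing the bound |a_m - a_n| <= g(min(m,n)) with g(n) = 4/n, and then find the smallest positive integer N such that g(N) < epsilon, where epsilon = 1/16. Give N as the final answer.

For any m, n >= 1, by the triangle inequality:
|a_m - a_n| = |2/m - 2/n| <= 2*1/m + 2*1/n <= 4/min(m,n).
So g(n) = 4/n bounds the Cauchy difference. Since g(n) -> 0, (a_n) is Cauchy.
Now solve g(N) < 1/16: 4/N < 1/16 <=> N > 4 / (1/16) = 64.
The smallest integer strictly greater than 64 is N = 65.
Check: g(65) = 4/65 = 4/65 < 1/16; g(64) = 1/16 >= 1/16. So N = 65.

65
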